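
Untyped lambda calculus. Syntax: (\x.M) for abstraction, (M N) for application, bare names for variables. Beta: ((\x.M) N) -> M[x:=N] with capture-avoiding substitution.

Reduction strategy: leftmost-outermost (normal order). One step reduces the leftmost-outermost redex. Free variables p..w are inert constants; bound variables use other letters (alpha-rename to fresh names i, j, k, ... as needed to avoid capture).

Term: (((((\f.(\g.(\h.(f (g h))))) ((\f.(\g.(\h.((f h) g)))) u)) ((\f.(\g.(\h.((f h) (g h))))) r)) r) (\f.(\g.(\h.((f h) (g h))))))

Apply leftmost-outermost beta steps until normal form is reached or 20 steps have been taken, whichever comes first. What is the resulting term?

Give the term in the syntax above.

Answer: ((u (\f.(\g.(\h.((f h) (g h)))))) (\h.((r h) (r h))))

Derivation:
Step 0: (((((\f.(\g.(\h.(f (g h))))) ((\f.(\g.(\h.((f h) g)))) u)) ((\f.(\g.(\h.((f h) (g h))))) r)) r) (\f.(\g.(\h.((f h) (g h))))))
Step 1: ((((\g.(\h.(((\f.(\g.(\h.((f h) g)))) u) (g h)))) ((\f.(\g.(\h.((f h) (g h))))) r)) r) (\f.(\g.(\h.((f h) (g h))))))
Step 2: (((\h.(((\f.(\g.(\h.((f h) g)))) u) (((\f.(\g.(\h.((f h) (g h))))) r) h))) r) (\f.(\g.(\h.((f h) (g h))))))
Step 3: ((((\f.(\g.(\h.((f h) g)))) u) (((\f.(\g.(\h.((f h) (g h))))) r) r)) (\f.(\g.(\h.((f h) (g h))))))
Step 4: (((\g.(\h.((u h) g))) (((\f.(\g.(\h.((f h) (g h))))) r) r)) (\f.(\g.(\h.((f h) (g h))))))
Step 5: ((\h.((u h) (((\f.(\g.(\h.((f h) (g h))))) r) r))) (\f.(\g.(\h.((f h) (g h))))))
Step 6: ((u (\f.(\g.(\h.((f h) (g h)))))) (((\f.(\g.(\h.((f h) (g h))))) r) r))
Step 7: ((u (\f.(\g.(\h.((f h) (g h)))))) ((\g.(\h.((r h) (g h)))) r))
Step 8: ((u (\f.(\g.(\h.((f h) (g h)))))) (\h.((r h) (r h))))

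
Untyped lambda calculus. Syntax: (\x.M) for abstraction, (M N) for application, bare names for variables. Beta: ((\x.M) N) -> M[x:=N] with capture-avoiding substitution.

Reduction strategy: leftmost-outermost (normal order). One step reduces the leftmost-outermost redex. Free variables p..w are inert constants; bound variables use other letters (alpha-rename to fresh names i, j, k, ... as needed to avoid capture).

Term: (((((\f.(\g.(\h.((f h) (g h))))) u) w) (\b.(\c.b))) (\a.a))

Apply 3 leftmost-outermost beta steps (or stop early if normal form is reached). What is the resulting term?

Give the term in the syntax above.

Step 0: (((((\f.(\g.(\h.((f h) (g h))))) u) w) (\b.(\c.b))) (\a.a))
Step 1: ((((\g.(\h.((u h) (g h)))) w) (\b.(\c.b))) (\a.a))
Step 2: (((\h.((u h) (w h))) (\b.(\c.b))) (\a.a))
Step 3: (((u (\b.(\c.b))) (w (\b.(\c.b)))) (\a.a))

Answer: (((u (\b.(\c.b))) (w (\b.(\c.b)))) (\a.a))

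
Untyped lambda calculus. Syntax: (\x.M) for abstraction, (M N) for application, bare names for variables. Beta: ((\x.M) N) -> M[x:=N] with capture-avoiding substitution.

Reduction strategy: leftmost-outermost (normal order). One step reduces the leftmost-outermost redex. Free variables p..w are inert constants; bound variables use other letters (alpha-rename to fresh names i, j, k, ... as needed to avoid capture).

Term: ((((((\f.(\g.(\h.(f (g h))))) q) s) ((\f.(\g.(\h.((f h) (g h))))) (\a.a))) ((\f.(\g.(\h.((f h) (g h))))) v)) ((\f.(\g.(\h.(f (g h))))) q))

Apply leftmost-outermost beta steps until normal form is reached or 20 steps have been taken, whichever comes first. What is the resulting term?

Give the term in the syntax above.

Answer: (((q (s (\g.(\h.(h (g h)))))) (\g.(\h.((v h) (g h))))) (\g.(\h.(q (g h)))))

Derivation:
Step 0: ((((((\f.(\g.(\h.(f (g h))))) q) s) ((\f.(\g.(\h.((f h) (g h))))) (\a.a))) ((\f.(\g.(\h.((f h) (g h))))) v)) ((\f.(\g.(\h.(f (g h))))) q))
Step 1: (((((\g.(\h.(q (g h)))) s) ((\f.(\g.(\h.((f h) (g h))))) (\a.a))) ((\f.(\g.(\h.((f h) (g h))))) v)) ((\f.(\g.(\h.(f (g h))))) q))
Step 2: ((((\h.(q (s h))) ((\f.(\g.(\h.((f h) (g h))))) (\a.a))) ((\f.(\g.(\h.((f h) (g h))))) v)) ((\f.(\g.(\h.(f (g h))))) q))
Step 3: (((q (s ((\f.(\g.(\h.((f h) (g h))))) (\a.a)))) ((\f.(\g.(\h.((f h) (g h))))) v)) ((\f.(\g.(\h.(f (g h))))) q))
Step 4: (((q (s (\g.(\h.(((\a.a) h) (g h)))))) ((\f.(\g.(\h.((f h) (g h))))) v)) ((\f.(\g.(\h.(f (g h))))) q))
Step 5: (((q (s (\g.(\h.(h (g h)))))) ((\f.(\g.(\h.((f h) (g h))))) v)) ((\f.(\g.(\h.(f (g h))))) q))
Step 6: (((q (s (\g.(\h.(h (g h)))))) (\g.(\h.((v h) (g h))))) ((\f.(\g.(\h.(f (g h))))) q))
Step 7: (((q (s (\g.(\h.(h (g h)))))) (\g.(\h.((v h) (g h))))) (\g.(\h.(q (g h)))))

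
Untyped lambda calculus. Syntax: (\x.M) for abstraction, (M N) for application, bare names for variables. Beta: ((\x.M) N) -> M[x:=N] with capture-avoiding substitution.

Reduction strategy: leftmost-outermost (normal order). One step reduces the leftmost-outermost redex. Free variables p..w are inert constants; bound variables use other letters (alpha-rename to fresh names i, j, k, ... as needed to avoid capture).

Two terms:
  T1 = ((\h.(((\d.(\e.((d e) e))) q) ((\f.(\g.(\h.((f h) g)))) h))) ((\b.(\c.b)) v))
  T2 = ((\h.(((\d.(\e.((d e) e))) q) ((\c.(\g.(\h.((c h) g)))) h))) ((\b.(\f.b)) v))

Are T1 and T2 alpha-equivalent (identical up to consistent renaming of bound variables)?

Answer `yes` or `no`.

Answer: yes

Derivation:
Term 1: ((\h.(((\d.(\e.((d e) e))) q) ((\f.(\g.(\h.((f h) g)))) h))) ((\b.(\c.b)) v))
Term 2: ((\h.(((\d.(\e.((d e) e))) q) ((\c.(\g.(\h.((c h) g)))) h))) ((\b.(\f.b)) v))
Alpha-equivalence: compare structure up to binder renaming.
Result: True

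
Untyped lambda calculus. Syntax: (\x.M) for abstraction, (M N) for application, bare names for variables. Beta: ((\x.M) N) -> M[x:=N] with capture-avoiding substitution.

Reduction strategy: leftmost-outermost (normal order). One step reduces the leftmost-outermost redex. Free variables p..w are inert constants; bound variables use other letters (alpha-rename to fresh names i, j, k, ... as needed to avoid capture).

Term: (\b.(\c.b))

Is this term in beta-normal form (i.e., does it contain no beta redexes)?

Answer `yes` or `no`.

Term: (\b.(\c.b))
No beta redexes found.

Answer: yes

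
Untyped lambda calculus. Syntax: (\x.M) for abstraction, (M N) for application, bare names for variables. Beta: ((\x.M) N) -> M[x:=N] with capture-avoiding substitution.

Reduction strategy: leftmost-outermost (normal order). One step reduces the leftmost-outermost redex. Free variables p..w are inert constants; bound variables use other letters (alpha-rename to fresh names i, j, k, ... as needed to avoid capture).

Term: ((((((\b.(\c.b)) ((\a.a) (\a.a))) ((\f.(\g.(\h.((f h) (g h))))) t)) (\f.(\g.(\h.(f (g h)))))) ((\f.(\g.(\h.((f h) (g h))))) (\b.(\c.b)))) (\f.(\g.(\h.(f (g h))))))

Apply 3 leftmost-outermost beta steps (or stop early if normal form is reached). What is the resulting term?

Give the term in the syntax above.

Answer: ((((\a.a) (\f.(\g.(\h.(f (g h)))))) ((\f.(\g.(\h.((f h) (g h))))) (\b.(\c.b)))) (\f.(\g.(\h.(f (g h))))))

Derivation:
Step 0: ((((((\b.(\c.b)) ((\a.a) (\a.a))) ((\f.(\g.(\h.((f h) (g h))))) t)) (\f.(\g.(\h.(f (g h)))))) ((\f.(\g.(\h.((f h) (g h))))) (\b.(\c.b)))) (\f.(\g.(\h.(f (g h))))))
Step 1: (((((\c.((\a.a) (\a.a))) ((\f.(\g.(\h.((f h) (g h))))) t)) (\f.(\g.(\h.(f (g h)))))) ((\f.(\g.(\h.((f h) (g h))))) (\b.(\c.b)))) (\f.(\g.(\h.(f (g h))))))
Step 2: (((((\a.a) (\a.a)) (\f.(\g.(\h.(f (g h)))))) ((\f.(\g.(\h.((f h) (g h))))) (\b.(\c.b)))) (\f.(\g.(\h.(f (g h))))))
Step 3: ((((\a.a) (\f.(\g.(\h.(f (g h)))))) ((\f.(\g.(\h.((f h) (g h))))) (\b.(\c.b)))) (\f.(\g.(\h.(f (g h))))))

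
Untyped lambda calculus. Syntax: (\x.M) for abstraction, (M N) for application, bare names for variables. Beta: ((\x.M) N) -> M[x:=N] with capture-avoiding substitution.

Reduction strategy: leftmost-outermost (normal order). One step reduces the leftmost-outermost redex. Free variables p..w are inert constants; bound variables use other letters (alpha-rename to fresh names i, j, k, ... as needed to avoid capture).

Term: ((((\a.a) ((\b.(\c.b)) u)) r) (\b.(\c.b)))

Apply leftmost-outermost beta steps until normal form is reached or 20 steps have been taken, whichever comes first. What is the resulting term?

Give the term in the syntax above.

Answer: (u (\b.(\c.b)))

Derivation:
Step 0: ((((\a.a) ((\b.(\c.b)) u)) r) (\b.(\c.b)))
Step 1: ((((\b.(\c.b)) u) r) (\b.(\c.b)))
Step 2: (((\c.u) r) (\b.(\c.b)))
Step 3: (u (\b.(\c.b)))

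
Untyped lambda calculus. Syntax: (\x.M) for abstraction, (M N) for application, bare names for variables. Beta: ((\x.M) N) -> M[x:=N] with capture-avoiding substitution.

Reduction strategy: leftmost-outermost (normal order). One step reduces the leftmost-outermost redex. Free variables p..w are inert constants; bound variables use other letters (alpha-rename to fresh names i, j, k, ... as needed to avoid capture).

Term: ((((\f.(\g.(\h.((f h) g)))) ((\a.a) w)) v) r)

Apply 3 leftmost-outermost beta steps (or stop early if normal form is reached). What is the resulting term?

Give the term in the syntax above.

Step 0: ((((\f.(\g.(\h.((f h) g)))) ((\a.a) w)) v) r)
Step 1: (((\g.(\h.((((\a.a) w) h) g))) v) r)
Step 2: ((\h.((((\a.a) w) h) v)) r)
Step 3: ((((\a.a) w) r) v)

Answer: ((((\a.a) w) r) v)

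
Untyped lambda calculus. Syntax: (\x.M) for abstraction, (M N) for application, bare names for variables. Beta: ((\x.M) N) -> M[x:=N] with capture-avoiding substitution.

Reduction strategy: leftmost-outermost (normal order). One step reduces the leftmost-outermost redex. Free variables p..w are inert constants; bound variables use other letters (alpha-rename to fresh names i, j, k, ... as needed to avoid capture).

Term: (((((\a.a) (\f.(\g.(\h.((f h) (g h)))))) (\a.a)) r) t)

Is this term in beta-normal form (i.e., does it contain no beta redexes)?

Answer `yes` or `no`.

Answer: no

Derivation:
Term: (((((\a.a) (\f.(\g.(\h.((f h) (g h)))))) (\a.a)) r) t)
Found 1 beta redex(es).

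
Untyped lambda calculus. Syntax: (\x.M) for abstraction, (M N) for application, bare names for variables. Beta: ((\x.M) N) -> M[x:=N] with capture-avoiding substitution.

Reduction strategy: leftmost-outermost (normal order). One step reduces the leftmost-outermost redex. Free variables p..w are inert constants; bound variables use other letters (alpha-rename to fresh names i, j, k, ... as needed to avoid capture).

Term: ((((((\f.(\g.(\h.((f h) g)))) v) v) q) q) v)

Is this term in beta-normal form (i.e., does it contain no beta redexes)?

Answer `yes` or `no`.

Answer: no

Derivation:
Term: ((((((\f.(\g.(\h.((f h) g)))) v) v) q) q) v)
Found 1 beta redex(es).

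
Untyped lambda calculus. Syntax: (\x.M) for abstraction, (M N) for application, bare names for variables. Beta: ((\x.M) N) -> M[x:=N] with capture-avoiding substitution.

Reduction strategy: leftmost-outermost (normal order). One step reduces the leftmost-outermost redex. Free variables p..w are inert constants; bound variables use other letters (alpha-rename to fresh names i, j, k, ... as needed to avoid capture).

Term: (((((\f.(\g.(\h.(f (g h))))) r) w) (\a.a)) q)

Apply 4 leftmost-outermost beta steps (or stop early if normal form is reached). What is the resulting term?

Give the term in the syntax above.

Step 0: (((((\f.(\g.(\h.(f (g h))))) r) w) (\a.a)) q)
Step 1: ((((\g.(\h.(r (g h)))) w) (\a.a)) q)
Step 2: (((\h.(r (w h))) (\a.a)) q)
Step 3: ((r (w (\a.a))) q)
Step 4: (normal form reached)

Answer: ((r (w (\a.a))) q)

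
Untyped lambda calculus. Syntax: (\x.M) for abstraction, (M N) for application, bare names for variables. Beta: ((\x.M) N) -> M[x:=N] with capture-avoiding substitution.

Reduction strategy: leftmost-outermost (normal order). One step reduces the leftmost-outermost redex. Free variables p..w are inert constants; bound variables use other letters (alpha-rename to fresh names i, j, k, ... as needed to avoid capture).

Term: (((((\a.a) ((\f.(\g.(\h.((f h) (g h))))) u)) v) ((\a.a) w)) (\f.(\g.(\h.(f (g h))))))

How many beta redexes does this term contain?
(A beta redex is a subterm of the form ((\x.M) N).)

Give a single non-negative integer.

Term: (((((\a.a) ((\f.(\g.(\h.((f h) (g h))))) u)) v) ((\a.a) w)) (\f.(\g.(\h.(f (g h))))))
  Redex: ((\a.a) ((\f.(\g.(\h.((f h) (g h))))) u))
  Redex: ((\f.(\g.(\h.((f h) (g h))))) u)
  Redex: ((\a.a) w)
Total redexes: 3

Answer: 3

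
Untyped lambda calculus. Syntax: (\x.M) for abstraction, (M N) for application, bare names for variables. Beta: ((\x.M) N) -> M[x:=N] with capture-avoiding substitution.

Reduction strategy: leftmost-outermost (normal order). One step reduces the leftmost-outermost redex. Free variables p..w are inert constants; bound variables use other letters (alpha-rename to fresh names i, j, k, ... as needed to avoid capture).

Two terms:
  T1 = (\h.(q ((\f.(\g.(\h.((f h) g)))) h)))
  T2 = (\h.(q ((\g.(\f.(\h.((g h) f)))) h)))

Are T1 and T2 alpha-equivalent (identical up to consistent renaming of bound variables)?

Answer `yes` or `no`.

Answer: yes

Derivation:
Term 1: (\h.(q ((\f.(\g.(\h.((f h) g)))) h)))
Term 2: (\h.(q ((\g.(\f.(\h.((g h) f)))) h)))
Alpha-equivalence: compare structure up to binder renaming.
Result: True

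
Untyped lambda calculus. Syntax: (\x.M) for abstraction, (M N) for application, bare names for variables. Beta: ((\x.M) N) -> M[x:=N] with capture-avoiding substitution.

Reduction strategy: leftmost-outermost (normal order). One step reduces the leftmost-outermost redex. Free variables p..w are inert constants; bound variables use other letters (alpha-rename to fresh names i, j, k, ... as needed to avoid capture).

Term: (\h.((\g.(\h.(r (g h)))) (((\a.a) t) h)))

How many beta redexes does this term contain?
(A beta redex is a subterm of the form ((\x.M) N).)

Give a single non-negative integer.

Term: (\h.((\g.(\h.(r (g h)))) (((\a.a) t) h)))
  Redex: ((\g.(\h.(r (g h)))) (((\a.a) t) h))
  Redex: ((\a.a) t)
Total redexes: 2

Answer: 2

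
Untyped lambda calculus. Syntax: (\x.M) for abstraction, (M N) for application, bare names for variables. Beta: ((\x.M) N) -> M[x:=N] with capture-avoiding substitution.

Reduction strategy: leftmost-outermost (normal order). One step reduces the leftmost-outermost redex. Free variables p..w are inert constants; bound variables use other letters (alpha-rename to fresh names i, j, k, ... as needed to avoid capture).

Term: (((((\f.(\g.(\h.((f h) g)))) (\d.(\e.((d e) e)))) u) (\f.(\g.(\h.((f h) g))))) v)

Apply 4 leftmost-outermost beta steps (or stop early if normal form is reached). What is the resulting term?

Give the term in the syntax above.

Step 0: (((((\f.(\g.(\h.((f h) g)))) (\d.(\e.((d e) e)))) u) (\f.(\g.(\h.((f h) g))))) v)
Step 1: ((((\g.(\h.(((\d.(\e.((d e) e))) h) g))) u) (\f.(\g.(\h.((f h) g))))) v)
Step 2: (((\h.(((\d.(\e.((d e) e))) h) u)) (\f.(\g.(\h.((f h) g))))) v)
Step 3: ((((\d.(\e.((d e) e))) (\f.(\g.(\h.((f h) g))))) u) v)
Step 4: (((\e.(((\f.(\g.(\h.((f h) g)))) e) e)) u) v)

Answer: (((\e.(((\f.(\g.(\h.((f h) g)))) e) e)) u) v)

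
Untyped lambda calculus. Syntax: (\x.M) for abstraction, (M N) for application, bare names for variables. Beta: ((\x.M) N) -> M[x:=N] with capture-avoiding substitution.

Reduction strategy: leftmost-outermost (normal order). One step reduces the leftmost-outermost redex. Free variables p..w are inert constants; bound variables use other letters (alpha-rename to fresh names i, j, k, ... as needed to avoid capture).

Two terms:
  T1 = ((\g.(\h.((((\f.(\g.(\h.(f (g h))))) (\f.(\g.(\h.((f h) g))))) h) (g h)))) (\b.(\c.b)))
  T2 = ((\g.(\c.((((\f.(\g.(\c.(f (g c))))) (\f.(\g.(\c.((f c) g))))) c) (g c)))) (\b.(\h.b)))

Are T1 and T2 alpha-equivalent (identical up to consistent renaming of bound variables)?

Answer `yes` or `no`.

Term 1: ((\g.(\h.((((\f.(\g.(\h.(f (g h))))) (\f.(\g.(\h.((f h) g))))) h) (g h)))) (\b.(\c.b)))
Term 2: ((\g.(\c.((((\f.(\g.(\c.(f (g c))))) (\f.(\g.(\c.((f c) g))))) c) (g c)))) (\b.(\h.b)))
Alpha-equivalence: compare structure up to binder renaming.
Result: True

Answer: yes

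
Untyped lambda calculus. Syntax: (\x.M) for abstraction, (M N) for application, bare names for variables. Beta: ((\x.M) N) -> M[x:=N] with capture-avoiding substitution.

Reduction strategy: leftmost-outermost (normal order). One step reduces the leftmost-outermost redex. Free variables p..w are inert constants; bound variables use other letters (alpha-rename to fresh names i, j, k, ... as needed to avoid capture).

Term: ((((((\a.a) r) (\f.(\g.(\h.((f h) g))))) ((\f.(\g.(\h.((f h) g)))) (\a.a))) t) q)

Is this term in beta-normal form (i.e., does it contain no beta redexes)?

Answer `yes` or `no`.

Answer: no

Derivation:
Term: ((((((\a.a) r) (\f.(\g.(\h.((f h) g))))) ((\f.(\g.(\h.((f h) g)))) (\a.a))) t) q)
Found 2 beta redex(es).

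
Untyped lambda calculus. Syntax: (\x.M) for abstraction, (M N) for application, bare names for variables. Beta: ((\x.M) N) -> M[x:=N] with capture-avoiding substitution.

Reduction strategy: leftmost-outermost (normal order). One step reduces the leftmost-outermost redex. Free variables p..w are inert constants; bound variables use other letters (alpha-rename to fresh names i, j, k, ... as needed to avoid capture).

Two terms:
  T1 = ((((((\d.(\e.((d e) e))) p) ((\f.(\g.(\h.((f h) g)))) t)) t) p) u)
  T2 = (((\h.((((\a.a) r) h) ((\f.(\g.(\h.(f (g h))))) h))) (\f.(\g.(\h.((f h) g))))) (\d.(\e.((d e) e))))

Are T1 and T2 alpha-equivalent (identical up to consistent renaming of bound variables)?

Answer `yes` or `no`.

Term 1: ((((((\d.(\e.((d e) e))) p) ((\f.(\g.(\h.((f h) g)))) t)) t) p) u)
Term 2: (((\h.((((\a.a) r) h) ((\f.(\g.(\h.(f (g h))))) h))) (\f.(\g.(\h.((f h) g))))) (\d.(\e.((d e) e))))
Alpha-equivalence: compare structure up to binder renaming.
Result: False

Answer: no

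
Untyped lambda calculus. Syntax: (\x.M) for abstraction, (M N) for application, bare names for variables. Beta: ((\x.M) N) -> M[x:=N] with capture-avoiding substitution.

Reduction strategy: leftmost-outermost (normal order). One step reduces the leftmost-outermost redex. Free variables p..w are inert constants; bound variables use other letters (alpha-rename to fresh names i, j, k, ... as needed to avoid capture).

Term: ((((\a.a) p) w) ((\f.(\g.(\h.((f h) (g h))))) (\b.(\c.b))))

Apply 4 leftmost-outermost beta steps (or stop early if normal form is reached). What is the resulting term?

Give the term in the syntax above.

Answer: ((p w) (\g.(\h.h)))

Derivation:
Step 0: ((((\a.a) p) w) ((\f.(\g.(\h.((f h) (g h))))) (\b.(\c.b))))
Step 1: ((p w) ((\f.(\g.(\h.((f h) (g h))))) (\b.(\c.b))))
Step 2: ((p w) (\g.(\h.(((\b.(\c.b)) h) (g h)))))
Step 3: ((p w) (\g.(\h.((\c.h) (g h)))))
Step 4: ((p w) (\g.(\h.h)))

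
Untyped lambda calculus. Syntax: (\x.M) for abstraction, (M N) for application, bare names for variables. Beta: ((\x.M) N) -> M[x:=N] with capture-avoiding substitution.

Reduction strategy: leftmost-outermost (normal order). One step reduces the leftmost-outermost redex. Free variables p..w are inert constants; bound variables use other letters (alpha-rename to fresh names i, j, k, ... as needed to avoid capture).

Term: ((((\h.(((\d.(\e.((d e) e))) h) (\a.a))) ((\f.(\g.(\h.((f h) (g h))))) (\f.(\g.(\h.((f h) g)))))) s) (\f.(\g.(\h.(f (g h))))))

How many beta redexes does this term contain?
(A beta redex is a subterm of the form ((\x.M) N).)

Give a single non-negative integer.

Answer: 3

Derivation:
Term: ((((\h.(((\d.(\e.((d e) e))) h) (\a.a))) ((\f.(\g.(\h.((f h) (g h))))) (\f.(\g.(\h.((f h) g)))))) s) (\f.(\g.(\h.(f (g h))))))
  Redex: ((\h.(((\d.(\e.((d e) e))) h) (\a.a))) ((\f.(\g.(\h.((f h) (g h))))) (\f.(\g.(\h.((f h) g))))))
  Redex: ((\d.(\e.((d e) e))) h)
  Redex: ((\f.(\g.(\h.((f h) (g h))))) (\f.(\g.(\h.((f h) g)))))
Total redexes: 3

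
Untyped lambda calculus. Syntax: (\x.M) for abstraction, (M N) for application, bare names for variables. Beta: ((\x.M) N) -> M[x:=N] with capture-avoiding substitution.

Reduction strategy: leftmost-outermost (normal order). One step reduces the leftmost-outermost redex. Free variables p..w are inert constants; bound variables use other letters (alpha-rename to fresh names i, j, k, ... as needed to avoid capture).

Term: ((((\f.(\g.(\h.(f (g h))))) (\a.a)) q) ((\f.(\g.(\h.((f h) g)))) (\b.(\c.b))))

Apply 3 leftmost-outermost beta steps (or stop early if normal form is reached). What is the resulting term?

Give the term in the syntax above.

Step 0: ((((\f.(\g.(\h.(f (g h))))) (\a.a)) q) ((\f.(\g.(\h.((f h) g)))) (\b.(\c.b))))
Step 1: (((\g.(\h.((\a.a) (g h)))) q) ((\f.(\g.(\h.((f h) g)))) (\b.(\c.b))))
Step 2: ((\h.((\a.a) (q h))) ((\f.(\g.(\h.((f h) g)))) (\b.(\c.b))))
Step 3: ((\a.a) (q ((\f.(\g.(\h.((f h) g)))) (\b.(\c.b)))))

Answer: ((\a.a) (q ((\f.(\g.(\h.((f h) g)))) (\b.(\c.b)))))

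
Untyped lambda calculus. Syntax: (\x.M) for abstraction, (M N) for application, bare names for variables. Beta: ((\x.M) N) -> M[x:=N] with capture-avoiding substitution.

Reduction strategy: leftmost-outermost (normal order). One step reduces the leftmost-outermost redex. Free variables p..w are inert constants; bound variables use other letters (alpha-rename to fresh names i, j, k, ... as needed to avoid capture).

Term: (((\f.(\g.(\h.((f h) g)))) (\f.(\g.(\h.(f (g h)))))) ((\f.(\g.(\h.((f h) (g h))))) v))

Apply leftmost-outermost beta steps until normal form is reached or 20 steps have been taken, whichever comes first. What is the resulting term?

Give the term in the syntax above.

Step 0: (((\f.(\g.(\h.((f h) g)))) (\f.(\g.(\h.(f (g h)))))) ((\f.(\g.(\h.((f h) (g h))))) v))
Step 1: ((\g.(\h.(((\f.(\g.(\h.(f (g h))))) h) g))) ((\f.(\g.(\h.((f h) (g h))))) v))
Step 2: (\h.(((\f.(\g.(\h.(f (g h))))) h) ((\f.(\g.(\h.((f h) (g h))))) v)))
Step 3: (\h.((\g.(\i.(h (g i)))) ((\f.(\g.(\h.((f h) (g h))))) v)))
Step 4: (\h.(\i.(h (((\f.(\g.(\h.((f h) (g h))))) v) i))))
Step 5: (\h.(\i.(h ((\g.(\h.((v h) (g h)))) i))))
Step 6: (\h.(\i.(h (\h.((v h) (i h))))))

Answer: (\h.(\i.(h (\h.((v h) (i h))))))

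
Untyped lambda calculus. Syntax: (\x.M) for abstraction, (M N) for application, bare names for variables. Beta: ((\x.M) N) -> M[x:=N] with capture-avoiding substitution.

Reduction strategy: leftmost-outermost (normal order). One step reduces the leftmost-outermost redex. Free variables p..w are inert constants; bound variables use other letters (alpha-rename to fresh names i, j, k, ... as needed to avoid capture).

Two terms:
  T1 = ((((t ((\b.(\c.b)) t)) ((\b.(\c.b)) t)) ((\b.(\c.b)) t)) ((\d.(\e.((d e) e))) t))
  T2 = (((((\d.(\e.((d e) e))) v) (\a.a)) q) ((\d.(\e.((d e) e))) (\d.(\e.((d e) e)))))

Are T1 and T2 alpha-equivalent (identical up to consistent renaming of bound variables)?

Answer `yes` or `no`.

Term 1: ((((t ((\b.(\c.b)) t)) ((\b.(\c.b)) t)) ((\b.(\c.b)) t)) ((\d.(\e.((d e) e))) t))
Term 2: (((((\d.(\e.((d e) e))) v) (\a.a)) q) ((\d.(\e.((d e) e))) (\d.(\e.((d e) e)))))
Alpha-equivalence: compare structure up to binder renaming.
Result: False

Answer: no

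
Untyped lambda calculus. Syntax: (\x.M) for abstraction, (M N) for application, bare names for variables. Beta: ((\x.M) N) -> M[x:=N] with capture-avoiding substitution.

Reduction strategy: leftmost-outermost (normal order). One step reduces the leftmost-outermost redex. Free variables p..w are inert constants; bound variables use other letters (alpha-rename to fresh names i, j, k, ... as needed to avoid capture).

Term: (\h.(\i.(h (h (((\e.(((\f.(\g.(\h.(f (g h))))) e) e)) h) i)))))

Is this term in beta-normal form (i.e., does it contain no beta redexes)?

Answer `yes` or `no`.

Answer: no

Derivation:
Term: (\h.(\i.(h (h (((\e.(((\f.(\g.(\h.(f (g h))))) e) e)) h) i)))))
Found 2 beta redex(es).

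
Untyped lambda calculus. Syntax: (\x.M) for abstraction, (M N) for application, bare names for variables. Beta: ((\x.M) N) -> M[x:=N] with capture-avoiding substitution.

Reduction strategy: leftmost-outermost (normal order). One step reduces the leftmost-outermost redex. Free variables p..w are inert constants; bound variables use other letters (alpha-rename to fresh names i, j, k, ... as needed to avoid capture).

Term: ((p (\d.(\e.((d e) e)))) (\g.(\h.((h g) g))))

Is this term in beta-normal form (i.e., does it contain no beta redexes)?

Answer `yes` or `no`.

Answer: yes

Derivation:
Term: ((p (\d.(\e.((d e) e)))) (\g.(\h.((h g) g))))
No beta redexes found.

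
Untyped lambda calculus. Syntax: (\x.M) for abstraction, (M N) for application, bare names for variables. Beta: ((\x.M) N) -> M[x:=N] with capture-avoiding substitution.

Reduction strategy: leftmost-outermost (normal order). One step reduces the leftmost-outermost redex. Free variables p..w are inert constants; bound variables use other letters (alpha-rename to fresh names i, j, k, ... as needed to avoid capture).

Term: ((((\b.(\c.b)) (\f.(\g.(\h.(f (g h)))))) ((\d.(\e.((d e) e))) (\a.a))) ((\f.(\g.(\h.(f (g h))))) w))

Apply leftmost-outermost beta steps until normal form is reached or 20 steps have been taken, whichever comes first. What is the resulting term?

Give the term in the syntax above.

Answer: (\g.(\h.(\i.(w ((g h) i)))))

Derivation:
Step 0: ((((\b.(\c.b)) (\f.(\g.(\h.(f (g h)))))) ((\d.(\e.((d e) e))) (\a.a))) ((\f.(\g.(\h.(f (g h))))) w))
Step 1: (((\c.(\f.(\g.(\h.(f (g h)))))) ((\d.(\e.((d e) e))) (\a.a))) ((\f.(\g.(\h.(f (g h))))) w))
Step 2: ((\f.(\g.(\h.(f (g h))))) ((\f.(\g.(\h.(f (g h))))) w))
Step 3: (\g.(\h.(((\f.(\g.(\h.(f (g h))))) w) (g h))))
Step 4: (\g.(\h.((\g.(\h.(w (g h)))) (g h))))
Step 5: (\g.(\h.(\i.(w ((g h) i)))))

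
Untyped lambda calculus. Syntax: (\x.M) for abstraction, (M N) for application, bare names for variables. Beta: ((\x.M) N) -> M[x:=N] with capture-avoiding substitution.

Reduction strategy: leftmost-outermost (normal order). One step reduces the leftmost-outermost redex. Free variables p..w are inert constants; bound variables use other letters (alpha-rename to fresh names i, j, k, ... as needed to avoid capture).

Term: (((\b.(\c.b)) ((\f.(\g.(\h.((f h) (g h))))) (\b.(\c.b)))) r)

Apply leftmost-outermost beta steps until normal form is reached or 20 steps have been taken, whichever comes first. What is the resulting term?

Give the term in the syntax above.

Answer: (\g.(\h.h))

Derivation:
Step 0: (((\b.(\c.b)) ((\f.(\g.(\h.((f h) (g h))))) (\b.(\c.b)))) r)
Step 1: ((\c.((\f.(\g.(\h.((f h) (g h))))) (\b.(\c.b)))) r)
Step 2: ((\f.(\g.(\h.((f h) (g h))))) (\b.(\c.b)))
Step 3: (\g.(\h.(((\b.(\c.b)) h) (g h))))
Step 4: (\g.(\h.((\c.h) (g h))))
Step 5: (\g.(\h.h))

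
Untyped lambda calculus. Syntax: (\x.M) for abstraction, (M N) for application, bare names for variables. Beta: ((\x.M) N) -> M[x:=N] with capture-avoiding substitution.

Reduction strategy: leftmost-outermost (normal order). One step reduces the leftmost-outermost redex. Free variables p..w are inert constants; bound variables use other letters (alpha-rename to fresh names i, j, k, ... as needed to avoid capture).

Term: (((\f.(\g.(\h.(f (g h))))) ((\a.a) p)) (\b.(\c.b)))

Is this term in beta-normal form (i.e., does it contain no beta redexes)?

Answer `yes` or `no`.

Term: (((\f.(\g.(\h.(f (g h))))) ((\a.a) p)) (\b.(\c.b)))
Found 2 beta redex(es).

Answer: no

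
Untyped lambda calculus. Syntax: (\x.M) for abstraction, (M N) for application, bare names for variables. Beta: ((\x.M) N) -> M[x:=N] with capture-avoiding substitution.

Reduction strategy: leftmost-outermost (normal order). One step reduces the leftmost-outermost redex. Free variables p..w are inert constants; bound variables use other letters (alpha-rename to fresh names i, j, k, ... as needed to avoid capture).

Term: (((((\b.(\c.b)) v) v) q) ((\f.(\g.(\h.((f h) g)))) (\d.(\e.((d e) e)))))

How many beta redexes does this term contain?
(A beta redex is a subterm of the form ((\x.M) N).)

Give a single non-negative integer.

Answer: 2

Derivation:
Term: (((((\b.(\c.b)) v) v) q) ((\f.(\g.(\h.((f h) g)))) (\d.(\e.((d e) e)))))
  Redex: ((\b.(\c.b)) v)
  Redex: ((\f.(\g.(\h.((f h) g)))) (\d.(\e.((d e) e))))
Total redexes: 2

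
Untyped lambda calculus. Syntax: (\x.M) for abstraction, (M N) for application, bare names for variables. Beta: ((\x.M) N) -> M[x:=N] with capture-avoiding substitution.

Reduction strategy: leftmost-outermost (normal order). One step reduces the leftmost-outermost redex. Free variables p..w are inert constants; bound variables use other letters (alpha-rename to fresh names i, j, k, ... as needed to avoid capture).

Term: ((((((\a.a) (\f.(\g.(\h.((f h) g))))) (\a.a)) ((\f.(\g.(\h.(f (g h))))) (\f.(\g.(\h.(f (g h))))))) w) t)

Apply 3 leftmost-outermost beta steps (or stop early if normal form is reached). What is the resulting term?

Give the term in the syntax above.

Answer: (((\h.(((\a.a) h) ((\f.(\g.(\h.(f (g h))))) (\f.(\g.(\h.(f (g h)))))))) w) t)

Derivation:
Step 0: ((((((\a.a) (\f.(\g.(\h.((f h) g))))) (\a.a)) ((\f.(\g.(\h.(f (g h))))) (\f.(\g.(\h.(f (g h))))))) w) t)
Step 1: (((((\f.(\g.(\h.((f h) g)))) (\a.a)) ((\f.(\g.(\h.(f (g h))))) (\f.(\g.(\h.(f (g h))))))) w) t)
Step 2: ((((\g.(\h.(((\a.a) h) g))) ((\f.(\g.(\h.(f (g h))))) (\f.(\g.(\h.(f (g h))))))) w) t)
Step 3: (((\h.(((\a.a) h) ((\f.(\g.(\h.(f (g h))))) (\f.(\g.(\h.(f (g h)))))))) w) t)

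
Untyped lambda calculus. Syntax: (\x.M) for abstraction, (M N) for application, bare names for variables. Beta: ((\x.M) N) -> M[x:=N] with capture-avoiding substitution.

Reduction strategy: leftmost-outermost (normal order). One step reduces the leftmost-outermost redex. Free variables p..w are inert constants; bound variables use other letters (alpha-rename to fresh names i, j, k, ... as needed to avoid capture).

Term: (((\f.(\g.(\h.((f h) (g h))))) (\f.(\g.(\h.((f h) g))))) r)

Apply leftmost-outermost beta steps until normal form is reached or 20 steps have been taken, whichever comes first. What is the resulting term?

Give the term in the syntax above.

Step 0: (((\f.(\g.(\h.((f h) (g h))))) (\f.(\g.(\h.((f h) g))))) r)
Step 1: ((\g.(\h.(((\f.(\g.(\h.((f h) g)))) h) (g h)))) r)
Step 2: (\h.(((\f.(\g.(\h.((f h) g)))) h) (r h)))
Step 3: (\h.((\g.(\i.((h i) g))) (r h)))
Step 4: (\h.(\i.((h i) (r h))))

Answer: (\h.(\i.((h i) (r h))))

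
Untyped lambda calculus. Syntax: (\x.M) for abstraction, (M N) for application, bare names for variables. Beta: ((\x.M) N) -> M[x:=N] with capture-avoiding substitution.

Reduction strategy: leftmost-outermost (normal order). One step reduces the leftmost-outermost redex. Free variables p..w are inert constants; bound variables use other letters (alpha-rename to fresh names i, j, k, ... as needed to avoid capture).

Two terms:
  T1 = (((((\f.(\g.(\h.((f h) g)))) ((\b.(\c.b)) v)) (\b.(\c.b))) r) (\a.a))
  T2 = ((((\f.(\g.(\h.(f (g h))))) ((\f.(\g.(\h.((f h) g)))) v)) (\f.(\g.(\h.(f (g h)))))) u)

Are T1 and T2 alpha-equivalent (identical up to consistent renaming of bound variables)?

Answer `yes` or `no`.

Term 1: (((((\f.(\g.(\h.((f h) g)))) ((\b.(\c.b)) v)) (\b.(\c.b))) r) (\a.a))
Term 2: ((((\f.(\g.(\h.(f (g h))))) ((\f.(\g.(\h.((f h) g)))) v)) (\f.(\g.(\h.(f (g h)))))) u)
Alpha-equivalence: compare structure up to binder renaming.
Result: False

Answer: no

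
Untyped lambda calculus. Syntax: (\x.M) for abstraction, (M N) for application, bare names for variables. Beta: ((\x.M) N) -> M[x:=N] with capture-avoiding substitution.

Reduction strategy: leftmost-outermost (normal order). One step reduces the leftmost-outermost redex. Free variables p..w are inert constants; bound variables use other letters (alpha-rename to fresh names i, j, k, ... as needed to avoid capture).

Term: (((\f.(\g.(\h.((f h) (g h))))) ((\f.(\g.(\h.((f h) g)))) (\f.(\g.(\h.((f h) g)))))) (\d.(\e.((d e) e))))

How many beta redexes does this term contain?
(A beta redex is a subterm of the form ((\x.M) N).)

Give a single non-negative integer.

Answer: 2

Derivation:
Term: (((\f.(\g.(\h.((f h) (g h))))) ((\f.(\g.(\h.((f h) g)))) (\f.(\g.(\h.((f h) g)))))) (\d.(\e.((d e) e))))
  Redex: ((\f.(\g.(\h.((f h) (g h))))) ((\f.(\g.(\h.((f h) g)))) (\f.(\g.(\h.((f h) g))))))
  Redex: ((\f.(\g.(\h.((f h) g)))) (\f.(\g.(\h.((f h) g)))))
Total redexes: 2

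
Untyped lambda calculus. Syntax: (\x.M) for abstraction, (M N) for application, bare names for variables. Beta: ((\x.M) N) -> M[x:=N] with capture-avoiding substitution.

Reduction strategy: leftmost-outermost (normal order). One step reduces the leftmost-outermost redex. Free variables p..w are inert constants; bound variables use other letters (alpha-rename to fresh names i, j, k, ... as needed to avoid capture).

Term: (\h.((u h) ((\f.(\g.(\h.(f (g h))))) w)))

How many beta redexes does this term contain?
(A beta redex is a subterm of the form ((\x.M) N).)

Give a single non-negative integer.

Answer: 1

Derivation:
Term: (\h.((u h) ((\f.(\g.(\h.(f (g h))))) w)))
  Redex: ((\f.(\g.(\h.(f (g h))))) w)
Total redexes: 1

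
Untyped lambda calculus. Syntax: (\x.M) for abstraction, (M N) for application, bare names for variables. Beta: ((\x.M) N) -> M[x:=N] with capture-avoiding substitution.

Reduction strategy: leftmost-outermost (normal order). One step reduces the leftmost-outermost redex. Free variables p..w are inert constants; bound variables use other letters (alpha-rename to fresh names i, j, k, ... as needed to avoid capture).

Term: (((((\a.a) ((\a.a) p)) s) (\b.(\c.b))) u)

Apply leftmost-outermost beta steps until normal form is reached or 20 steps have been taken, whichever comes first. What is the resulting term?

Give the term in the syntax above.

Answer: (((p s) (\b.(\c.b))) u)

Derivation:
Step 0: (((((\a.a) ((\a.a) p)) s) (\b.(\c.b))) u)
Step 1: (((((\a.a) p) s) (\b.(\c.b))) u)
Step 2: (((p s) (\b.(\c.b))) u)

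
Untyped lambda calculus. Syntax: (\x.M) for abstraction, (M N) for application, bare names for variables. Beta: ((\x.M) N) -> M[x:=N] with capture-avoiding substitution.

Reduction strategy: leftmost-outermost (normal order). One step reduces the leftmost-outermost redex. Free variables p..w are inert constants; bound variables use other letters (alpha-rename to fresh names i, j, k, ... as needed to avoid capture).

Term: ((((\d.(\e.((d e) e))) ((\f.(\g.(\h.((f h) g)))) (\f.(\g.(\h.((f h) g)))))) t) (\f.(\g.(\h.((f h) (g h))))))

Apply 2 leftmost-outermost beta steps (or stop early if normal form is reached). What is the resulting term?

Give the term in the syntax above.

Step 0: ((((\d.(\e.((d e) e))) ((\f.(\g.(\h.((f h) g)))) (\f.(\g.(\h.((f h) g)))))) t) (\f.(\g.(\h.((f h) (g h))))))
Step 1: (((\e.((((\f.(\g.(\h.((f h) g)))) (\f.(\g.(\h.((f h) g))))) e) e)) t) (\f.(\g.(\h.((f h) (g h))))))
Step 2: (((((\f.(\g.(\h.((f h) g)))) (\f.(\g.(\h.((f h) g))))) t) t) (\f.(\g.(\h.((f h) (g h))))))

Answer: (((((\f.(\g.(\h.((f h) g)))) (\f.(\g.(\h.((f h) g))))) t) t) (\f.(\g.(\h.((f h) (g h))))))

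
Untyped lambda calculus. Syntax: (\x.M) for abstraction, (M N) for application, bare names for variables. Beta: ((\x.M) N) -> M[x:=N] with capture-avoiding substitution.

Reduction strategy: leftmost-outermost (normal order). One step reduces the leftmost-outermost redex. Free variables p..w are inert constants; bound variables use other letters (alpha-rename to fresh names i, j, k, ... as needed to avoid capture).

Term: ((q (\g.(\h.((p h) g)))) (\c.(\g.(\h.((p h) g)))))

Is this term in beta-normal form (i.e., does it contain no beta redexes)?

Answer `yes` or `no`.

Term: ((q (\g.(\h.((p h) g)))) (\c.(\g.(\h.((p h) g)))))
No beta redexes found.

Answer: yes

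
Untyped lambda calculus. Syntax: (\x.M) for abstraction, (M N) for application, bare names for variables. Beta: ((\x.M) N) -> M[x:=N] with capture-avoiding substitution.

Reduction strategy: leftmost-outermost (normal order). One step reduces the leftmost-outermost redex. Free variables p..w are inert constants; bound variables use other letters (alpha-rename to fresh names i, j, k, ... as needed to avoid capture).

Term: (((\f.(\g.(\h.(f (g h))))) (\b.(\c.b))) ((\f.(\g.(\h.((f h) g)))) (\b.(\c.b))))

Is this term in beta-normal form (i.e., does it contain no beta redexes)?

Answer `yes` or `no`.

Term: (((\f.(\g.(\h.(f (g h))))) (\b.(\c.b))) ((\f.(\g.(\h.((f h) g)))) (\b.(\c.b))))
Found 2 beta redex(es).

Answer: no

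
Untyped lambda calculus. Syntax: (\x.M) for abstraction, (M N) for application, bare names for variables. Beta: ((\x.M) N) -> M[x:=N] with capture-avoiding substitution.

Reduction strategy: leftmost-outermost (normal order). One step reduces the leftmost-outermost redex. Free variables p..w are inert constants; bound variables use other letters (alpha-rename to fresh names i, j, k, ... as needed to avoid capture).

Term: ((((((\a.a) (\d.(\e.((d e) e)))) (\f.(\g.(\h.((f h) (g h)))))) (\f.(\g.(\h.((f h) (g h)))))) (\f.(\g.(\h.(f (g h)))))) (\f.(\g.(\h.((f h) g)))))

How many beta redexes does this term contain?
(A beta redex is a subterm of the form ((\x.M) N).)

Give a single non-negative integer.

Term: ((((((\a.a) (\d.(\e.((d e) e)))) (\f.(\g.(\h.((f h) (g h)))))) (\f.(\g.(\h.((f h) (g h)))))) (\f.(\g.(\h.(f (g h)))))) (\f.(\g.(\h.((f h) g)))))
  Redex: ((\a.a) (\d.(\e.((d e) e))))
Total redexes: 1

Answer: 1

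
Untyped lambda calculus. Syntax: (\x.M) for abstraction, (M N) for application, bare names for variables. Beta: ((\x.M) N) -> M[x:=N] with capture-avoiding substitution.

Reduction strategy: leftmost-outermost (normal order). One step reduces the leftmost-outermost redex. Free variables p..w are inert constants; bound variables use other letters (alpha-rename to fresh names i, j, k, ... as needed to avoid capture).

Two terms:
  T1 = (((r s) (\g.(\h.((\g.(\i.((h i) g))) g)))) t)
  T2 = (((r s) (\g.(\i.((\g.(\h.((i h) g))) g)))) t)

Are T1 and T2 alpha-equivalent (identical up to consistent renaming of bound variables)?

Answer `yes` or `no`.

Answer: yes

Derivation:
Term 1: (((r s) (\g.(\h.((\g.(\i.((h i) g))) g)))) t)
Term 2: (((r s) (\g.(\i.((\g.(\h.((i h) g))) g)))) t)
Alpha-equivalence: compare structure up to binder renaming.
Result: True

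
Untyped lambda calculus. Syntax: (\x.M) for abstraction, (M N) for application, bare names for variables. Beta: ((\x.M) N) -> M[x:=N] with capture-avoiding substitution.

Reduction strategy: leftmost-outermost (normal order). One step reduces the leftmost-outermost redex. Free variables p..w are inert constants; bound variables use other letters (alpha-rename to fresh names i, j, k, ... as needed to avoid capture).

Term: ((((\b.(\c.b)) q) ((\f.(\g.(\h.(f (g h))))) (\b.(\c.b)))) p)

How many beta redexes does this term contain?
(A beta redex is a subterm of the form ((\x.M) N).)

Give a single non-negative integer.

Term: ((((\b.(\c.b)) q) ((\f.(\g.(\h.(f (g h))))) (\b.(\c.b)))) p)
  Redex: ((\b.(\c.b)) q)
  Redex: ((\f.(\g.(\h.(f (g h))))) (\b.(\c.b)))
Total redexes: 2

Answer: 2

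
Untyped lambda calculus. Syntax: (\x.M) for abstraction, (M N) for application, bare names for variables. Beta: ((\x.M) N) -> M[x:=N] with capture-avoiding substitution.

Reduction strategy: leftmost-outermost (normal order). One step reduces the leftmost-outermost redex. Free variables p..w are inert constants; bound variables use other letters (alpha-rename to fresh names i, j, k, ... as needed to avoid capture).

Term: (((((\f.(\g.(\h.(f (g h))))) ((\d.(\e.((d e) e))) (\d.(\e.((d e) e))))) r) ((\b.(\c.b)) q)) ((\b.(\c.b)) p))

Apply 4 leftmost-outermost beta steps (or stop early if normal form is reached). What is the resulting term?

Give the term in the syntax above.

Answer: (((\e.(((\d.(\e.((d e) e))) e) e)) (r ((\b.(\c.b)) q))) ((\b.(\c.b)) p))

Derivation:
Step 0: (((((\f.(\g.(\h.(f (g h))))) ((\d.(\e.((d e) e))) (\d.(\e.((d e) e))))) r) ((\b.(\c.b)) q)) ((\b.(\c.b)) p))
Step 1: ((((\g.(\h.(((\d.(\e.((d e) e))) (\d.(\e.((d e) e)))) (g h)))) r) ((\b.(\c.b)) q)) ((\b.(\c.b)) p))
Step 2: (((\h.(((\d.(\e.((d e) e))) (\d.(\e.((d e) e)))) (r h))) ((\b.(\c.b)) q)) ((\b.(\c.b)) p))
Step 3: ((((\d.(\e.((d e) e))) (\d.(\e.((d e) e)))) (r ((\b.(\c.b)) q))) ((\b.(\c.b)) p))
Step 4: (((\e.(((\d.(\e.((d e) e))) e) e)) (r ((\b.(\c.b)) q))) ((\b.(\c.b)) p))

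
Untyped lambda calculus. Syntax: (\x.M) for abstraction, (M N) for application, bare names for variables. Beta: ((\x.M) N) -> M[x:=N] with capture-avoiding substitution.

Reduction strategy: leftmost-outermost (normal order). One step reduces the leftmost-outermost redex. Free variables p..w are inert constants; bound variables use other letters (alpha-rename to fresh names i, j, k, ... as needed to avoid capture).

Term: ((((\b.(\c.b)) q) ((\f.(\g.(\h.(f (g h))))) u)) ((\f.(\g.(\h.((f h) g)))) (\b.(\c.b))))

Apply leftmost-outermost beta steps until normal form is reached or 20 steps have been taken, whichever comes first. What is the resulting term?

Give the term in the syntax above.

Step 0: ((((\b.(\c.b)) q) ((\f.(\g.(\h.(f (g h))))) u)) ((\f.(\g.(\h.((f h) g)))) (\b.(\c.b))))
Step 1: (((\c.q) ((\f.(\g.(\h.(f (g h))))) u)) ((\f.(\g.(\h.((f h) g)))) (\b.(\c.b))))
Step 2: (q ((\f.(\g.(\h.((f h) g)))) (\b.(\c.b))))
Step 3: (q (\g.(\h.(((\b.(\c.b)) h) g))))
Step 4: (q (\g.(\h.((\c.h) g))))
Step 5: (q (\g.(\h.h)))

Answer: (q (\g.(\h.h)))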